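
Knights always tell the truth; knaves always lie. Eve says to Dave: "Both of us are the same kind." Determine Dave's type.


Eve says: "Both of us are the same kind."
Case 1: Eve is a Knight (truth-teller)
  Statement is true → they ARE the same → Dave is also a Knight
Case 2: Eve is a Knave (liar)
  Statement is false → they are NOT the same → Dave is a Knight
In both cases, Dave is a Knight.

Knight


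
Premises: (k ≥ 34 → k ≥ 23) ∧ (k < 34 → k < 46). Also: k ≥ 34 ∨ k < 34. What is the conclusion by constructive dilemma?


Constructive dilemma: (P → Q) ∧ (R → S), P ∨ R ⊢ Q ∨ S
Premise 1: k ≥ 34 → k ≥ 23
Premise 2: k < 34 → k < 46
Premise 3: k ≥ 34 ∨ k < 34
Case 1: Assuming k ≥ 34, then by Premise 1, k ≥ 23.
Case 2: Assuming k < 34, then by Premise 2, k < 46.
Since one of k ≥ 34 or k < 34 must hold, we get k ≥ 23 or k < 46.

k ≥ 23 or k < 46.


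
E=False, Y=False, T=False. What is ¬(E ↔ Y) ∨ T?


E = False, Y = False, T = False
Expression: ¬(E ↔ Y) ∨ T
Step 1: E ↔ Y = (False iff False) = True
Step 2: ¬(E ↔ Y) = NOT True = False
Step 3: (False) ∨ T = False OR False = False

False


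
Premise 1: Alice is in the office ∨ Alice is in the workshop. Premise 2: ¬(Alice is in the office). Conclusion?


Disjunctive syllogism: P ∨ Q, ¬P ⊢ Q
Disjunction: Alice is in the office ∨ Alice is in the workshop
We know it is not the case that Alice is in the office.
By disjunctive syllogism, the other disjunct must be true.

Alice is in the workshop


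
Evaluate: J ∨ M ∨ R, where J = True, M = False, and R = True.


J = True, M = False, R = True
Step 1: J ∨ M = True OR False = True
Step 2: True ∨ R = True OR True = True
OR is true when at least one operand is true.

True


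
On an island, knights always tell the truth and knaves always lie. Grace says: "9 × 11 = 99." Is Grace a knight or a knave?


Statement: "9 × 11 = 99."
Actual: 9 × 11 = 99
Claimed: 99
Statement is TRUE → Grace tells the truth → Knight

Knight


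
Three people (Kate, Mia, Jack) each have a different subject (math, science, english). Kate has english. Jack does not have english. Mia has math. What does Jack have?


From clues:
  Mia → math
  Kate → english
By elimination, Jack gets the remaining.

science


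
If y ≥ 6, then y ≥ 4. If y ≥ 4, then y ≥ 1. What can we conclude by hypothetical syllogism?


Hypothetical syllogism: P → Q, Q → R ⊢ P → R
Premise 1: y ≥ 6 → y ≥ 4
Premise 2: y ≥ 4 → y ≥ 1
Chain the implications: the middle term (y ≥ 4) links the two.
Conclusion: If y ≥ 6, then y ≥ 1.

If y ≥ 6, then y ≥ 1.


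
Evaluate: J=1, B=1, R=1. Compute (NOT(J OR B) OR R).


J OR B = 1
NOT(1) = 0
0 OR 1 = 1

1


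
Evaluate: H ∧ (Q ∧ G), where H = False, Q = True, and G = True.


H = False, Q = True, G = True
Step 1: Q ∧ G = True AND True = True
Step 2: H ∧ True = False AND True = False
AND is true only when ALL operands are true.

False


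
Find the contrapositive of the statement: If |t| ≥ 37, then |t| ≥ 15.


Original: If |t| ≥ 37, then |t| ≥ 15
Contrapositive: If ¬Q, then ¬P
Negate Q: not (|t| ≥ 15)
Negate P: not (|t| ≥ 37)

If not (|t| ≥ 15), then not (|t| ≥ 37).


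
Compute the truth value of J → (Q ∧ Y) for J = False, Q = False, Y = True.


J = False, Q = False, Y = True
Step 1: Q ∧ Y = False AND True = False
Step 2: J → (False): false only when J=True and consequent=False.
Result: True

True


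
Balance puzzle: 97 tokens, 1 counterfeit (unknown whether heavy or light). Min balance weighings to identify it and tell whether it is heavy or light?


Let n = 97. 194 possibilities (n tokens × lighter/heavier); each weighing has 3 outcomes.
Bound for k weighings: say the first weighing puts j tokens on each pan. If it tips, the 2j weighed tokens remain suspects (each with a known direction) and k-1 weighings give 3^(k-1) outcomes; 3^(k-1) is odd, so 2j ≤ 3^(k-1) - 1. If it balances, the n - 2j unweighed tokens remain with direction unknown: 2(n - 2j) ≤ 3^(k-1) - 1 by the same parity argument. Adding, n ≤ (3^(k-1) - 1) + (3^(k-1) - 1)/2 = (3^k - 3)/2, and the classical three-group strategy achieves this (3 tokens in 2 weighings, 12 in 3, 39 in 4, 120 in 5).
So we need the smallest k with (3^k - 3)/2 ≥ 97.
k = 4: (3^4 - 3)/2 = 39 < 97 ✗
k = 5: (3^5 - 3)/2 = 120 ≥ 97 ✓

5


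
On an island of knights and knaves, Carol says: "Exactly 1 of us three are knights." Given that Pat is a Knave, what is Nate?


Carol claims exactly 1 knights among Carol, Pat, Nate.
Given: Pat is a Knave.

Case 1: Carol is a Knight (tells truth)
  Then exactly 1 of the three are knights.
  Counting Carol, Pat: 1 knight(s) so far. Need 0 more → Nate = Knave.
Case 2: Carol is a Knave (lies)
  Then the count is NOT 1.
  If Nate = Knight, count = 1 = 1 → claim would be true, contradicts lie.
  If Nate = Knave, count = 0 ≠ 1 → lie confirmed ✓

Nate is a Knave.

Knave


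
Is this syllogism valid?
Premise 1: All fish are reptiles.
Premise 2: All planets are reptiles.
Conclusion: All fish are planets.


Premise 1: All fish are reptiles.
Premise 2: All planets are reptiles.
Conclusion: All fish are planets.
Fallacy: undistributed middle. reptiles is predicate in both.
Counterexample: fish and planets could be disjoint subsets of reptiles.

Invalid


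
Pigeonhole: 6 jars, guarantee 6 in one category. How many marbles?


Pigeonhole: to guarantee k in one of n categories, need (k-1)×n + 1.
k = 6, n = 6
Minimum = (6-1) × 6 + 1 = 5 × 6 + 1

31


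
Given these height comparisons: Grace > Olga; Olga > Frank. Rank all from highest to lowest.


Constraints: Grace > Olga; Olga > Frank
Method: at each step, the next-highest is the one remaining person who never appears on the smaller side of a constraint between remaining people.
  Step 1: remaining {Olga, Frank, Grace}; on the smaller side: {Olga, Frank} → Grace is next (Grace > Olga).
  Step 2: remaining {Olga, Frank}; on the smaller side: {Frank} → Olga is next (Olga > Frank).
  Step 3: only Frank remains → lowest.
Final ranking (highest to lowest):

Grace > Olga > Frank


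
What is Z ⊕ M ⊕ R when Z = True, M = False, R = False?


Z = True, M = False, R = False
Step 1: Z ⊕ M = True XOR False = True
Step 2: True ⊕ R = True XOR False = True
XOR is true when an odd number of operands are true.

True


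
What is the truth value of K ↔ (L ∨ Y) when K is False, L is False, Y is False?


K = False, L = False, Y = False
Step 1: L ∨ Y = False OR False = False
Step 2: K ↔ (False): true when both sides have same truth value.
Result: False ↔ False = True

True


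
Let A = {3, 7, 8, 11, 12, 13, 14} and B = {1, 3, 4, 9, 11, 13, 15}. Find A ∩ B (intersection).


A = {3, 7, 8, 11, 12, 13, 14}
B = {1, 3, 4, 9, 11, 13, 15}
Operation: intersection
Elements in both: 3, 11, 13

{3, 11, 13}


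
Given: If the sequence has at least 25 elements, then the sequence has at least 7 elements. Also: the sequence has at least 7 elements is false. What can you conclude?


Modus tollens: P → Q, ¬Q ⊢ ¬P
P: the sequence has at least 25 elements
Q: the sequence has at least 7 elements
We have P → Q and Q is false.
By modus tollens, P must be false.

It is not the case that the sequence has at least 25 elements


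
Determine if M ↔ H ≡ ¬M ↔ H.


Expression 1: M ↔ H
Expression 2: ¬M ↔ H
Truth table (M H | Expr1 Expr2):
  T T |   T     F   ← differ
  T F |   F     T   ← differ
  F T |   F     T   ← differ
  F F |   T     F   ← differ
Counterexample: M=T, H=T gives Expr1 = T but Expr2 = F, so the expressions are NOT logically equivalent.

No


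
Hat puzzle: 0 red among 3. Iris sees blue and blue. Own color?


Total red = 0, seen red = 0
Own red = 0 - 0 = 0
Iris's hat is blue.

blue


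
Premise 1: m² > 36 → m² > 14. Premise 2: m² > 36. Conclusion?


Modus ponens: P → Q, P ⊢ Q
P: m² > 36
Q: m² > 14
We have P → Q and P is true.
By modus ponens, Q must be true.

m² > 14


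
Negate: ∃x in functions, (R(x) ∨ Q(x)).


Original: ∃x (R(x) ∨ Q(x))
Rule: ¬∀→∃, ¬∃→∀, negate predicate.
Negation: ∀x (¬R(x) ∧ ¬Q(x))

∀x (¬R(x) ∧ ¬Q(x))


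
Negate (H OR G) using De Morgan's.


De Morgan's law: ¬(P ∨ Q) ≡ ¬P ∧ ¬Q
¬(H ∨ G) = ¬H ∧ ¬G

¬H ∧ ¬G


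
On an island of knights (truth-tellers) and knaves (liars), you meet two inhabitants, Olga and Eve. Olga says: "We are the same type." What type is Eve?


Olga says: "We are the same type."
Case 1: Olga is a Knight (truth-teller)
  Statement is true → they ARE the same → Eve is also a Knight
Case 2: Olga is a Knave (liar)
  Statement is false → they are NOT the same → Eve is a Knight
In both cases, Eve is a Knight.

Knight


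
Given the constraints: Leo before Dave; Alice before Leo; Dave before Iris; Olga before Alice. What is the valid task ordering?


Constraints: Leo before Dave; Alice before Leo; Dave before Iris; Olga before Alice
Method: repeatedly schedule the remaining task that has no remaining task required before it.
  Step 1: remaining {Olga, Dave, Iris, Leo, Alice}; every task except Olga still has a predecessor pending → schedule Olga.
  Step 2: remaining {Dave, Iris, Leo, Alice}; every task except Alice still has a predecessor pending → schedule Alice.
  Step 3: remaining {Dave, Iris, Leo}; every task except Leo still has a predecessor pending → schedule Leo.
  Step 4: remaining {Dave, Iris}; every task except Dave still has a predecessor pending → schedule Dave.
  Step 5: only Iris remains → schedule Iris.
Resulting order:

Olga → Alice → Leo → Dave → Iris


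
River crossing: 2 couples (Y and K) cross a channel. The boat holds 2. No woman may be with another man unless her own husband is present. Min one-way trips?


Label couples Y and K.
1. WY+WK → (far: WY,WK; near: HY,HK)
2. WY ←   (far: WK; near: HY,HK,WY)
3. HY+HK → (far: HY,HK,WK; near: WY)
4. HY ←   (far: HK,WK; near: HY,WY)  — HY returns, since WY is alone on near bank
5. HY+WY → (far: all four; near: empty)
Every state respects the constraint.
Minimum trips = 5

5


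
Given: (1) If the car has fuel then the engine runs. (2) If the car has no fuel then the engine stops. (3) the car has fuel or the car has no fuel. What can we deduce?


Constructive dilemma: (P → Q) ∧ (R → S), P ∨ R ⊢ Q ∨ S
Premise 1: the car has fuel → the engine runs
Premise 2: the car has no fuel → the engine stops
Premise 3: the car has fuel ∨ the car has no fuel
Case 1: Assuming the car has fuel, then by Premise 1, the engine runs.
Case 2: Assuming the car has no fuel, then by Premise 2, the engine stops.
Since one of the car has fuel or the car has no fuel must hold, we get the engine runs or the engine stops.

The engine runs or the engine stops.


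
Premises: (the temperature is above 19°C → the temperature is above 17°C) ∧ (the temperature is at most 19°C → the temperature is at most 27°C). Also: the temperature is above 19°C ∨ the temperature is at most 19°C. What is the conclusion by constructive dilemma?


Constructive dilemma: (P → Q) ∧ (R → S), P ∨ R ⊢ Q ∨ S
Premise 1: the temperature is above 19°C → the temperature is above 17°C
Premise 2: the temperature is at most 19°C → the temperature is at most 27°C
Premise 3: the temperature is above 19°C ∨ the temperature is at most 19°C
Case 1: Assuming the temperature is above 19°C, then by Premise 1, the temperature is above 17°C.
Case 2: Assuming the temperature is at most 19°C, then by Premise 2, the temperature is at most 27°C.
Since one of the temperature is above 19°C or the temperature is at most 19°C must hold, we get the temperature is above 17°C or the temperature is at most 27°C.

The temperature is above 17°C or the temperature is at most 27°C.


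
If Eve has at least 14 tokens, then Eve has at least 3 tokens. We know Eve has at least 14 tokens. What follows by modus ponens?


Modus ponens: P → Q, P ⊢ Q
P: Eve has at least 14 tokens
Q: Eve has at least 3 tokens
We have P → Q and P is true.
By modus ponens, Q must be true.

Eve has at least 3 tokens


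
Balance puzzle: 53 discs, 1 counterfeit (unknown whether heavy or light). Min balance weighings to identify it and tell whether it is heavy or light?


Let n = 53. 106 possibilities (n discs × lighter/heavier); each weighing has 3 outcomes.
Bound for k weighings: say the first weighing puts j discs on each pan. If it tips, the 2j weighed discs remain suspects (each with a known direction) and k-1 weighings give 3^(k-1) outcomes; 3^(k-1) is odd, so 2j ≤ 3^(k-1) - 1. If it balances, the n - 2j unweighed discs remain with direction unknown: 2(n - 2j) ≤ 3^(k-1) - 1 by the same parity argument. Adding, n ≤ (3^(k-1) - 1) + (3^(k-1) - 1)/2 = (3^k - 3)/2, and the classical three-group strategy achieves this (3 discs in 2 weighings, 12 in 3, 39 in 4, 120 in 5).
So we need the smallest k with (3^k - 3)/2 ≥ 53.
k = 4: (3^4 - 3)/2 = 39 < 53 ✗
k = 5: (3^5 - 3)/2 = 120 ≥ 53 ✓

5


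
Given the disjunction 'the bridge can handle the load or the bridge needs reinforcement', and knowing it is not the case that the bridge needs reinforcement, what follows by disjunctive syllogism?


Disjunctive syllogism: P ∨ Q, ¬P ⊢ Q
Disjunction: the bridge can handle the load ∨ the bridge needs reinforcement
We know it is not the case that the bridge needs reinforcement.
By disjunctive syllogism, the other disjunct must be true.

The bridge can handle the load


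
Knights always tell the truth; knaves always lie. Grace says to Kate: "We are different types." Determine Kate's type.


Grace says: "We are different types."
Case 1: Grace is a Knight (truth-teller)
  Statement is true → they ARE different → Kate is a Knave
Case 2: Grace is a Knave (liar)
  Statement is false → they are NOT different → Kate is a Knave
In both cases, Kate is a Knave.

Knave


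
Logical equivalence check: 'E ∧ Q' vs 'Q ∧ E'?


Expression 1: E ∧ Q
Expression 2: Q ∧ E
Truth table (E Q | Expr1 Expr2):
  T T |   T     T
  T F |   F     F
  F T |   F     F
  F F |   F     F
All 4 rows agree, so the expressions are logically equivalent.

Yes


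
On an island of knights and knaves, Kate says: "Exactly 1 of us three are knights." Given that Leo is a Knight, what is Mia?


Kate claims exactly 1 knights among Kate, Leo, Mia.
Given: Leo is a Knight.

Case 1: Kate is a Knight (tells truth)
  Then exactly 1 of the three are knights.
  Counting Kate, Leo: 2 knight(s) so far. Need -1 more → impossible.
Case 2: Kate is a Knave (lies)
  Then the count is NOT 1.
  If Mia = Knave, count = 1 = 1 → claim would be true, contradicts lie.
  If Mia = Knight, count = 2 ≠ 1 → lie confirmed ✓

Mia is a Knight.

Knight


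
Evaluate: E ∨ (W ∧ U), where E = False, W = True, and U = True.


E = False, W = True, U = True
Step 1: W ∧ U = True AND True = True
Step 2: E ∨ True = False OR True = True
AND evaluated first (higher precedence); then OR applied.

True


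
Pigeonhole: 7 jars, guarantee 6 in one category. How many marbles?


Pigeonhole: to guarantee k in one of n categories, need (k-1)×n + 1.
k = 6, n = 7
Minimum = (6-1) × 7 + 1 = 5 × 7 + 1

36


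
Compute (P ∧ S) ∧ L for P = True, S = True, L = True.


P = True, S = True, L = True
Step 1: P ∧ S = True AND True = True
Step 2: True ∧ L = True AND True = True
AND is true only when ALL operands are true.

True


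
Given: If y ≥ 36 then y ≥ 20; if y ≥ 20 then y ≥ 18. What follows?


Hypothetical syllogism: P → Q, Q → R ⊢ P → R
Premise 1: y ≥ 36 → y ≥ 20
Premise 2: y ≥ 20 → y ≥ 18
Chain the implications: the middle term (y ≥ 20) links the two.
Conclusion: If y ≥ 36, then y ≥ 18.

If y ≥ 36, then y ≥ 18.


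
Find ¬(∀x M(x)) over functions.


Original: ∀x M(x)
Rule: ¬∀→∃, ¬∃→∀, negate predicate.
Negation: ∃x ¬M(x)

∃x ¬M(x)


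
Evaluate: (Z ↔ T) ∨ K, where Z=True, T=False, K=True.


Z = True, T = False, K = True
Expression: (Z ↔ T) ∨ K
Step 1: Z ↔ T = (True iff False) (true when values match) = False
Step 2: (False) ∨ K = False OR True = True

True


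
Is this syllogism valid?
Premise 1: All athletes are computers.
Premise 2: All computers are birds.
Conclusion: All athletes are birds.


Premise 1: All athletes are computers.
Premise 2: All computers are birds.
Conclusion: All athletes are birds.
Barbara syllogism (AAA-1): All A are B, All B are C → All A are C.
Middle term (computers) distributed in premise 2.

Valid


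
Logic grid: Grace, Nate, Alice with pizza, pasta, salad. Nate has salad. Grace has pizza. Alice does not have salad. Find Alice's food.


From clues:
  Grace → pizza
  Nate → salad
By elimination, Alice gets the remaining.

pasta


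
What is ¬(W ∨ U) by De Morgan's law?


De Morgan's law: ¬(P ∨ Q) ≡ ¬P ∧ ¬Q
¬(W ∨ U) = ¬W ∧ ¬U

¬W ∧ ¬U


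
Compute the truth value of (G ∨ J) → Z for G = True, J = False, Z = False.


G = True, J = False, Z = False
Step 1: G ∨ J = True OR False = True
Step 2: (True) → Z: false only when antecedent=True and Z=False.
Result: False

False


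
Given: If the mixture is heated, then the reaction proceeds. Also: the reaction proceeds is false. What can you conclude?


Modus tollens: P → Q, ¬Q ⊢ ¬P
P: the mixture is heated
Q: the reaction proceeds
We have P → Q and Q is false.
By modus tollens, P must be false.

It is not the case that the mixture is heated


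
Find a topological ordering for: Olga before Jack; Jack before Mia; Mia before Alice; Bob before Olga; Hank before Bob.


Constraints: Olga before Jack; Jack before Mia; Mia before Alice; Bob before Olga; Hank before Bob
Method: repeatedly schedule the remaining task that has no remaining task required before it.
  Step 1: remaining {Alice, Mia, Olga, Bob, Hank, Jack}; every task except Hank still has a predecessor pending → schedule Hank.
  Step 2: remaining {Alice, Mia, Olga, Bob, Jack}; every task except Bob still has a predecessor pending → schedule Bob.
  Step 3: remaining {Alice, Mia, Olga, Jack}; every task except Olga still has a predecessor pending → schedule Olga.
  Step 4: remaining {Alice, Mia, Jack}; every task except Jack still has a predecessor pending → schedule Jack.
  Step 5: remaining {Alice, Mia}; every task except Mia still has a predecessor pending → schedule Mia.
  Step 6: only Alice remains → schedule Alice.
Resulting order:

Hank → Bob → Olga → Jack → Mia → Alice


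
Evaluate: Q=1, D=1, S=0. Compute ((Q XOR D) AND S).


Q XOR D = 1^1 = 0
0 AND 0 = 0

0


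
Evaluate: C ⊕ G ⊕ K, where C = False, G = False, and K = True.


C = False, G = False, K = True
Step 1: C ⊕ G = False XOR False = False
Step 2: False ⊕ K = False XOR True = True
XOR is true when an odd number of operands are true.

True


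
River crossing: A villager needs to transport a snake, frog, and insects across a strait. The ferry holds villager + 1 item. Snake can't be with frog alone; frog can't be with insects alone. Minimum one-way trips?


1. villager+frog → 2. villager ← 3. villager+snake → 4. villager+frog ← 5. villager+insects → 6. villager ← 7. villager+frog →
Minimum trips = 7

7


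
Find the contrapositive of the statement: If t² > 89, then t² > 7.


Original: If t² > 89, then t² > 7
Contrapositive: If ¬Q, then ¬P
Negate Q: not (t² > 7)
Negate P: not (t² > 89)

If not (t² > 7), then not (t² > 89).


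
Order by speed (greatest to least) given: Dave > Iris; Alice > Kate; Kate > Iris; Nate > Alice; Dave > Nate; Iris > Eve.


Constraints: Dave > Iris; Alice > Kate; Kate > Iris; Nate > Alice; Dave > Nate; Iris > Eve
Method: at each step, the next-highest is the one remaining person who never appears on the smaller side of a constraint between remaining people.
  Step 1: remaining {Iris, Dave, Kate, Nate, Eve, Alice}; on the smaller side: {Iris, Kate, Nate, Eve, Alice} → Dave is next (Dave > Iris; Dave > Nate).
  Step 2: remaining {Iris, Kate, Nate, Eve, Alice}; on the smaller side: {Iris, Kate, Eve, Alice} → Nate is next (Nate > Alice).
  Step 3: remaining {Iris, Kate, Eve, Alice}; on the smaller side: {Iris, Kate, Eve} → Alice is next (Alice > Kate).
  Step 4: remaining {Iris, Kate, Eve}; on the smaller side: {Iris, Eve} → Kate is next (Kate > Iris).
  Step 5: remaining {Iris, Eve}; on the smaller side: {Eve} → Iris is next (Iris > Eve).
  Step 6: only Eve remains → lowest.
Final ranking (highest to lowest):

Dave > Nate > Alice > Kate > Iris > Eve


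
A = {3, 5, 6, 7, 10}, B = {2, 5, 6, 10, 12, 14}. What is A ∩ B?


A = {3, 5, 6, 7, 10}
B = {2, 5, 6, 10, 12, 14}
Operation: intersection
Elements in both: 5, 6, 10

{5, 6, 10}


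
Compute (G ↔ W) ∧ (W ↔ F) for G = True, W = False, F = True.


G = True, W = False, F = True
Step 1: G ↔ W is true when G and W have the same value. Result: False
Step 2: W ↔ F is true when W and F have the same value. Result: False
Step 3: False ∧ False = False

False


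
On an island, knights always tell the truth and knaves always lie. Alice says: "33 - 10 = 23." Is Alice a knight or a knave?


Statement: "33 - 10 = 23."
Actual: 33 - 10 = 23
Claimed: 23
Statement is TRUE → Alice tells the truth → Knight

Knight


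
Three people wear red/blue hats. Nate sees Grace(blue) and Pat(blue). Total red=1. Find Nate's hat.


Total red = 1, seen red = 0
Own red = 1 - 0 = 1
Nate's hat is red.

red


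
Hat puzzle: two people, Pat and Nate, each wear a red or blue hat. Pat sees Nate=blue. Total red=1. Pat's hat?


Total red = 1, Nate = blue
Red accounted for: 0
Remaining for Pat: 1
Pat's hat is red.

red


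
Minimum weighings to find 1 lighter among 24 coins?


Each weighing has 3 outcomes (left heavy / balance / right heavy), so k weighings distinguish at most 3^k cases; splitting into three near-equal groups achieves this.
Need 3^k ≥ 24: 3^2 = 9 < 24 ≤ 3^3 = 27
k = ⌈log₃(24)⌉ = 3

3


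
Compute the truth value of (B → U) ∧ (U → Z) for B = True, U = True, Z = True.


B = True, U = True, Z = True
Step 1: B → U is false only when B=True and U=False. Result: True
Step 2: U → Z is false only when U=True and Z=False. Result: True
Step 3: True ∧ True = True

True


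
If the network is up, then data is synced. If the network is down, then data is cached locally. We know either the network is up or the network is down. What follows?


Constructive dilemma: (P → Q) ∧ (R → S), P ∨ R ⊢ Q ∨ S
Premise 1: the network is up → data is synced
Premise 2: the network is down → data is cached locally
Premise 3: the network is up ∨ the network is down
Case 1: Assuming the network is up, then by Premise 1, data is synced.
Case 2: Assuming the network is down, then by Premise 2, data is cached locally.
Since one of the network is up or the network is down must hold, we get data is synced or data is cached locally.

Data is synced or data is cached locally.


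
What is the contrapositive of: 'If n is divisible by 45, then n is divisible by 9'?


Original: If n is divisible by 45, then n is divisible by 9
Contrapositive: If ¬Q, then ¬P
Negate Q: not (n is divisible by 9)
Negate P: not (n is divisible by 45)

If not (n is divisible by 9), then not (n is divisible by 45).


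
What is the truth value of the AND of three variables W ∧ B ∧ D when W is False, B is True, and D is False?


W = False, B = True, D = False
Step 1: W ∧ B = False AND True = False
Step 2: (False) ∧ D = (False) AND False = False
AND is true only when ALL operands are true.

False


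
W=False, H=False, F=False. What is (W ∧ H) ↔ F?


W = False, H = False, F = False
Expression: (W ∧ H) ↔ F
Step 1: W ∧ H = False AND False = False
Step 2: (False) ↔ F = (False iff False) = True

True


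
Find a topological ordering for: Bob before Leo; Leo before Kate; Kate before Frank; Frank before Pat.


Constraints: Bob before Leo; Leo before Kate; Kate before Frank; Frank before Pat
Method: repeatedly schedule the remaining task that has no remaining task required before it.
  Step 1: remaining {Bob, Pat, Leo, Frank, Kate}; every task except Bob still has a predecessor pending → schedule Bob.
  Step 2: remaining {Pat, Leo, Frank, Kate}; every task except Leo still has a predecessor pending → schedule Leo.
  Step 3: remaining {Pat, Frank, Kate}; every task except Kate still has a predecessor pending → schedule Kate.
  Step 4: remaining {Pat, Frank}; every task except Frank still has a predecessor pending → schedule Frank.
  Step 5: only Pat remains → schedule Pat.
Resulting order:

Bob → Leo → Kate → Frank → Pat


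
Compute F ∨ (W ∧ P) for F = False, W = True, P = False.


F = False, W = True, P = False
Step 1: W ∧ P = True AND False = False
Step 2: F ∨ False = False OR False = False
AND evaluated first (higher precedence); then OR applied.

False


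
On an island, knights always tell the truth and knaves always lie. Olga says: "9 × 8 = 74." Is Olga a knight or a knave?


Statement: "9 × 8 = 74."
Actual: 9 × 8 = 72
Claimed: 74
Statement is FALSE → Olga lies → Knave

Knave


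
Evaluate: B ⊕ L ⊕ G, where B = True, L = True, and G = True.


B = True, L = True, G = True
Step 1: B ⊕ L = True XOR True = False
Step 2: False ⊕ G = False XOR True = True
XOR is true when an odd number of operands are true.

True


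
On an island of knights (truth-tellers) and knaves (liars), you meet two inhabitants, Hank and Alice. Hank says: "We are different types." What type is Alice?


Hank says: "We are different types."
Case 1: Hank is a Knight (truth-teller)
  Statement is true → they ARE different → Alice is a Knave
Case 2: Hank is a Knave (liar)
  Statement is false → they are NOT different → Alice is a Knave
In both cases, Alice is a Knave.

Knave


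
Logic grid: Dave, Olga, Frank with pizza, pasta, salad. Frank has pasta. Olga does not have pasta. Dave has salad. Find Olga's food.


From clues:
  Frank → pasta
  Dave → salad
By elimination, Olga gets the remaining.

pizza


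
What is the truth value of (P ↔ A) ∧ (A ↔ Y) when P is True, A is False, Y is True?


P = True, A = False, Y = True
Step 1: P ↔ A is true when P and A have the same value. Result: False
Step 2: A ↔ Y is true when A and Y have the same value. Result: False
Step 3: False ∧ False = False

False


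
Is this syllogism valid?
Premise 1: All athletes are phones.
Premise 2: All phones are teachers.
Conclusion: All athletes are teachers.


Premise 1: All athletes are phones.
Premise 2: All phones are teachers.
Conclusion: All athletes are teachers.
Barbara syllogism (AAA-1): All A are B, All B are C → All A are C.
Middle term (phones) distributed in premise 2.

Valid


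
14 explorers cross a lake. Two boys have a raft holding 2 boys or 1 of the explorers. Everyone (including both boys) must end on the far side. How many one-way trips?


Per crossing of one of the explorers: boys→, one←, one of the explorers→, one← = 4 trips
14 × 4 = 56, + 1 final boys→ = 57
Minimum trips = 57

57


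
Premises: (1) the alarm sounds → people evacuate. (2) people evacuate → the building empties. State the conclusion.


Hypothetical syllogism: P → Q, Q → R ⊢ P → R
Premise 1: the alarm sounds → people evacuate
Premise 2: people evacuate → the building empties
Chain the implications: the middle term (people evacuate) links the two.
Conclusion: If the alarm sounds, then the building empties.

If the alarm sounds, then the building empties.


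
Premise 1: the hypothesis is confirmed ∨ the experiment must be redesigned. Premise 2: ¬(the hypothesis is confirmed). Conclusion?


Disjunctive syllogism: P ∨ Q, ¬P ⊢ Q
Disjunction: the hypothesis is confirmed ∨ the experiment must be redesigned
We know it is not the case that the hypothesis is confirmed.
By disjunctive syllogism, the other disjunct must be true.

The experiment must be redesigned


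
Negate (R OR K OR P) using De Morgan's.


De Morgan's law: ¬(P ∨ Q ∨ R) ≡ ¬P ∧ ¬Q ∧ ¬R
¬(R ∨ K ∨ P) = ¬R ∧ ¬K ∧ ¬P

¬R ∧ ¬K ∧ ¬P


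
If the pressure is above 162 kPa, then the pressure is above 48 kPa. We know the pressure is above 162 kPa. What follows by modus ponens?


Modus ponens: P → Q, P ⊢ Q
P: the pressure is above 162 kPa
Q: the pressure is above 48 kPa
We have P → Q and P is true.
By modus ponens, Q must be true.

The pressure is above 48 kPa


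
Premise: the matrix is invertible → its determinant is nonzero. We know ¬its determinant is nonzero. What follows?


Modus tollens: P → Q, ¬Q ⊢ ¬P
P: the matrix is invertible
Q: its determinant is nonzero
We have P → Q and Q is false.
By modus tollens, P must be false.

It is not the case that the matrix is invertible


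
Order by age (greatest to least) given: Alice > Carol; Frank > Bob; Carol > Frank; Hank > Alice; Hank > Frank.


Constraints: Alice > Carol; Frank > Bob; Carol > Frank; Hank > Alice; Hank > Frank
Method: at each step, the next-highest is the one remaining person who never appears on the smaller side of a constraint between remaining people.
  Step 1: remaining {Alice, Hank, Carol, Frank, Bob}; on the smaller side: {Alice, Carol, Frank, Bob} → Hank is next (Hank > Alice; Hank > Frank).
  Step 2: remaining {Alice, Carol, Frank, Bob}; on the smaller side: {Carol, Frank, Bob} → Alice is next (Alice > Carol).
  Step 3: remaining {Carol, Frank, Bob}; on the smaller side: {Frank, Bob} → Carol is next (Carol > Frank).
  Step 4: remaining {Frank, Bob}; on the smaller side: {Bob} → Frank is next (Frank > Bob).
  Step 5: only Bob remains → lowest.
Final ranking (highest to lowest):

Hank > Alice > Carol > Frank > Bob


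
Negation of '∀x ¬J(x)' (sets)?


Original: ∀x ¬J(x)
Rule: ¬∀→∃, ¬∃→∀, negate predicate.
Negation: ∃x J(x)

∃x J(x)


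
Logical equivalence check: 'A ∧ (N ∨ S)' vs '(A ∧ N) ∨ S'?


Expression 1: A ∧ (N ∨ S)
Expression 2: (A ∧ N) ∨ S
Truth table (A N S | Expr1 Expr2):
  T T T |   T     T
  T T F |   T     T
  T F T |   T     T
  T F F |   F     F
  F T T |   F     T   ← differ
  F T F |   F     F
  F F T |   F     T   ← differ
  F F F |   F     F
Counterexample: A=F, N=T, S=T gives Expr1 = F but Expr2 = T, so the expressions are NOT logically equivalent.

No


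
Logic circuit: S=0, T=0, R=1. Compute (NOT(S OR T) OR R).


S OR T = 0
NOT(0) = 1
1 OR 1 = 1

1


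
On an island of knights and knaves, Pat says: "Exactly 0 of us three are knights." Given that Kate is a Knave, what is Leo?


Pat claims exactly 0 knights among Pat, Kate, Leo.
Given: Kate is a Knave.

Case 1: Pat is a Knight (tells truth)
  Then exactly 0 of the three are knights.
  Counting Pat, Kate: 1 knight(s) so far. Need -1 more → impossible.
Case 2: Pat is a Knave (lies)
  Then the count is NOT 0.
  If Leo = Knave, count = 0 = 0 → claim would be true, contradicts lie.
  If Leo = Knight, count = 1 ≠ 0 → lie confirmed ✓

Leo is a Knight.

Knight


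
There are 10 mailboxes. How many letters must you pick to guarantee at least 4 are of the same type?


Pigeonhole: to guarantee k in one of n categories, need (k-1)×n + 1.
k = 4, n = 10
Minimum = (4-1) × 10 + 1 = 3 × 10 + 1

31


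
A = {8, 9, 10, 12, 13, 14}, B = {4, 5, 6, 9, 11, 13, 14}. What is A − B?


A = {8, 9, 10, 12, 13, 14}
B = {4, 5, 6, 9, 11, 13, 14}
Operation: difference A − B
In A but not B: 8, 10, 12

{8, 10, 12}


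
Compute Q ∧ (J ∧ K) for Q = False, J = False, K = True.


Q = False, J = False, K = True
Step 1: J ∧ K = False AND True = False
Step 2: Q ∧ False = False AND False = False
AND is true only when ALL operands are true.

False


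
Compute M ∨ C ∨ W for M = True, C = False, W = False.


M = True, C = False, W = False
Step 1: M ∨ C = True OR False = True
Step 2: True ∨ W = True OR False = True
OR is true when at least one operand is true.

True


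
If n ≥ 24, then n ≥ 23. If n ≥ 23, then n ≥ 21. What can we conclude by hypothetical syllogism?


Hypothetical syllogism: P → Q, Q → R ⊢ P → R
Premise 1: n ≥ 24 → n ≥ 23
Premise 2: n ≥ 23 → n ≥ 21
Chain the implications: the middle term (n ≥ 23) links the two.
Conclusion: If n ≥ 24, then n ≥ 21.

If n ≥ 24, then n ≥ 21.


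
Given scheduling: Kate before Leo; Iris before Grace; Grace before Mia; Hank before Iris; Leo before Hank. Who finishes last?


Constraints: Kate before Leo; Iris before Grace; Grace before Mia; Hank before Iris; Leo before Hank
The last task can have nothing scheduled after it, so it must never appear on the left of a 'before'.
Tasks appearing before some other task: Kate, Iris, Grace, Hank, Leo.
The only task not in that list is Mia → it is last.

Mia


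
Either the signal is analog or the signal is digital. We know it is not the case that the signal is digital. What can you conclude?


Disjunctive syllogism: P ∨ Q, ¬P ⊢ Q
Disjunction: the signal is analog ∨ the signal is digital
We know it is not the case that the signal is digital.
By disjunctive syllogism, the other disjunct must be true.

The signal is analog


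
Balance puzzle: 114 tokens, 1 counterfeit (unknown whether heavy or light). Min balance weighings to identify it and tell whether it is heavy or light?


Let n = 114. 228 possibilities (n tokens × lighter/heavier); each weighing has 3 outcomes.
Bound for k weighings: say the first weighing puts j tokens on each pan. If it tips, the 2j weighed tokens remain suspects (each with a known direction) and k-1 weighings give 3^(k-1) outcomes; 3^(k-1) is odd, so 2j ≤ 3^(k-1) - 1. If it balances, the n - 2j unweighed tokens remain with direction unknown: 2(n - 2j) ≤ 3^(k-1) - 1 by the same parity argument. Adding, n ≤ (3^(k-1) - 1) + (3^(k-1) - 1)/2 = (3^k - 3)/2, and the classical three-group strategy achieves this (3 tokens in 2 weighings, 12 in 3, 39 in 4, 120 in 5).
So we need the smallest k with (3^k - 3)/2 ≥ 114.
k = 4: (3^4 - 3)/2 = 39 < 114 ✗
k = 5: (3^5 - 3)/2 = 120 ≥ 114 ✓

5


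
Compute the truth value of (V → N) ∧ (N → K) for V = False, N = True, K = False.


V = False, N = True, K = False
Step 1: V → N is false only when V=True and N=False. Result: True
Step 2: N → K is false only when N=True and K=False. Result: False
Step 3: True ∧ False = False

False


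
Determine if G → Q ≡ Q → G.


Expression 1: G → Q
Expression 2: Q → G
Truth table (G Q | Expr1 Expr2):
  T T |   T     T
  T F |   F     T   ← differ
  F T |   T     F   ← differ
  F F |   T     T
Counterexample: G=T, Q=F gives Expr1 = F but Expr2 = T, so the expressions are NOT logically equivalent.

No


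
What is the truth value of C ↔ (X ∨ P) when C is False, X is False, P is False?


C = False, X = False, P = False
Step 1: X ∨ P = False OR False = False
Step 2: C ↔ (False): true when both sides have same truth value.
Result: False ↔ False = True

True


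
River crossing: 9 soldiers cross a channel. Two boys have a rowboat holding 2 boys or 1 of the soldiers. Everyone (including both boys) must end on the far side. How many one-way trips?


Per crossing of one of the soldiers: boys→, one←, one of the soldiers→, one← = 4 trips
9 × 4 = 36, + 1 final boys→ = 37
Minimum trips = 37

37


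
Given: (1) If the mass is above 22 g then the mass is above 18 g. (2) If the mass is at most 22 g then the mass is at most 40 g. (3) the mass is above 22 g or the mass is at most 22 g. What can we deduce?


Constructive dilemma: (P → Q) ∧ (R → S), P ∨ R ⊢ Q ∨ S
Premise 1: the mass is above 22 g → the mass is above 18 g
Premise 2: the mass is at most 22 g → the mass is at most 40 g
Premise 3: the mass is above 22 g ∨ the mass is at most 22 g
Case 1: Assuming the mass is above 22 g, then by Premise 1, the mass is above 18 g.
Case 2: Assuming the mass is at most 22 g, then by Premise 2, the mass is at most 40 g.
Since one of the mass is above 22 g or the mass is at most 22 g must hold, we get the mass is above 18 g or the mass is at most 40 g.

The mass is above 18 g or the mass is at most 40 g.


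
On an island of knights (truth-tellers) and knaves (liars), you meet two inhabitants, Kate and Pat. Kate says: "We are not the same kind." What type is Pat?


Kate says: "We are not the same kind."
Case 1: Kate is a Knight (truth-teller)
  Statement is true → they ARE different → Pat is a Knave
Case 2: Kate is a Knave (liar)
  Statement is false → they are NOT different → Pat is a Knave
In both cases, Pat is a Knave.

Knave


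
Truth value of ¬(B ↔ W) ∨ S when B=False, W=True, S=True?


B = False, W = True, S = True
Expression: ¬(B ↔ W) ∨ S
Step 1: B ↔ W = (False iff True) = False
Step 2: ¬(B ↔ W) = NOT False = True
Step 3: (True) ∨ S = True OR True = True

True


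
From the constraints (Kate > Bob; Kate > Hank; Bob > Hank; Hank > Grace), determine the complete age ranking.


Constraints: Kate > Bob; Kate > Hank; Bob > Hank; Hank > Grace
Method: at each step, the next-highest is the one remaining person who never appears on the smaller side of a constraint between remaining people.
  Step 1: remaining {Kate, Hank, Grace, Bob}; on the smaller side: {Hank, Grace, Bob} → Kate is next (Kate > Bob; Kate > Hank).
  Step 2: remaining {Hank, Grace, Bob}; on the smaller side: {Hank, Grace} → Bob is next (Bob > Hank).
  Step 3: remaining {Hank, Grace}; on the smaller side: {Grace} → Hank is next (Hank > Grace).
  Step 4: only Grace remains → lowest.
Final ranking (highest to lowest):

Kate > Bob > Hank > Grace


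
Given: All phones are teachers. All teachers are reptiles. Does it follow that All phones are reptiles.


Premise 1: All phones are teachers.
Premise 2: All teachers are reptiles.
Conclusion: All phones are reptiles.
Barbara syllogism (AAA-1): All A are B, All B are C → All A are C.
Middle term (teachers) distributed in premise 2.

Valid


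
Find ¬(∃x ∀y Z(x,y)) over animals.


Original: ∃x ∀y Z(x,y)
Rule: ¬∀→∃, ¬∃→∀, negate predicate.
Negation: ∀x ∃y ¬Z(x,y)

∀x ∃y ¬Z(x,y)


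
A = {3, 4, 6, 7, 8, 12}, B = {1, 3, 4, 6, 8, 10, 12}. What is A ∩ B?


A = {3, 4, 6, 7, 8, 12}
B = {1, 3, 4, 6, 8, 10, 12}
Operation: intersection
Elements in both: 3, 4, 6, 8, 12

{3, 4, 6, 8, 12}


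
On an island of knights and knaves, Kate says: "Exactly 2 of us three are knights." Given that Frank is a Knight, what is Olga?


Kate claims exactly 2 knights among Kate, Frank, Olga.
Given: Frank is a Knight.

Case 1: Kate is a Knight (tells truth)
  Then exactly 2 of the three are knights.
  Counting Kate, Frank: 2 knight(s) so far. Need 0 more → Olga = Knave.
Case 2: Kate is a Knave (lies)
  Then the count is NOT 2.
  If Olga = Knight, count = 2 = 2 → claim would be true, contradicts lie.
  If Olga = Knave, count = 1 ≠ 2 → lie confirmed ✓

Olga is a Knave.

Knave


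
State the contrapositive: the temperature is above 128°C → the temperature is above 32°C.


Original: If the temperature is above 128°C, then the temperature is above 32°C
Contrapositive: If ¬Q, then ¬P
Negate Q: not (the temperature is above 32°C)
Negate P: not (the temperature is above 128°C)

If not (the temperature is above 32°C), then not (the temperature is above 128°C).


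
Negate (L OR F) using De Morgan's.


De Morgan's law: ¬(P ∨ Q) ≡ ¬P ∧ ¬Q
¬(L ∨ F) = ¬L ∧ ¬F

¬L ∧ ¬F


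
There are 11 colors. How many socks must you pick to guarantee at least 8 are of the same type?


Pigeonhole: to guarantee k in one of n categories, need (k-1)×n + 1.
k = 8, n = 11
Minimum = (8-1) × 11 + 1 = 7 × 11 + 1

78
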